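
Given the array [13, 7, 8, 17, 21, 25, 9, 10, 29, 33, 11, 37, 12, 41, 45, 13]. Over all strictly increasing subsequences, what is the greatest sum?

Let S[i] be the best sum of a strictly increasing subsequence ending at i:
i:       1   2   3   4   5   6   7   8   9  10  11  12  13  14  15  16
a[i]:   13   7   8  17  21  25   9  10  29  33  11  37  12  41  45  13
S:      13   7  15  32  53  78  24  34 107 140  45 177  57 218 263  70
Maximum is 263 (e.g. 7 + 8 + 17 + 21 + 25 + 29 + 33 + 37 + 41 + 45).

263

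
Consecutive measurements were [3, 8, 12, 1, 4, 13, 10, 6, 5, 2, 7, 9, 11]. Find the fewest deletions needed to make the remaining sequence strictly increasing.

Fewest deletions = n − (longest strictly increasing subsequence).
Patience tails:
3 → extends → [3]
8 → extends → [3, 8]
12 → extends → [3, 8, 12]
1 → replaces 3 → [1, 8, 12]
4 → replaces 8 → [1, 4, 12]
13 → extends → [1, 4, 12, 13]
10 → replaces 12 → [1, 4, 10, 13]
6 → replaces 10 → [1, 4, 6, 13]
5 → replaces 6 → [1, 4, 5, 13]
2 → replaces 4 → [1, 2, 5, 13]
7 → replaces 13 → [1, 2, 5, 7]
9 → extends → [1, 2, 5, 7, 9]
11 → extends → [1, 2, 5, 7, 9, 11]
Longest strictly increasing subsequence has length 6, so deletions = 13 − 6 = 7.

7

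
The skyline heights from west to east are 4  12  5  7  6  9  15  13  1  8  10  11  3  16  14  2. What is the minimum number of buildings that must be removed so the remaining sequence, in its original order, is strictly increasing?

9

Fewest deletions = n − (longest strictly increasing subsequence).
i:      1  2  3  4  5  6  7  8  9 10 11 12 13 14 15 16
a[i]:   4 12  5  7  6  9 15 13  1  8 10 11  3 16 14  2
dp:     1  2  2  3  3  4  5  5  1  4  5  6  2  7  7  2
max dp = 7, so deletions = 16 − 7 = 9.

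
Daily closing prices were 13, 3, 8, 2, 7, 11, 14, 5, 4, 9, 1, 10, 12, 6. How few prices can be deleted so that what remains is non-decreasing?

Fewest deletions = n − (longest non-decreasing subsequence).
Patience tails:
13 → extends → [13]
3 → replaces 13 → [3]
8 → extends → [3, 8]
2 → replaces 3 → [2, 8]
7 → replaces 8 → [2, 7]
11 → extends → [2, 7, 11]
14 → extends → [2, 7, 11, 14]
5 → replaces 7 → [2, 5, 11, 14]
4 → replaces 5 → [2, 4, 11, 14]
9 → replaces 11 → [2, 4, 9, 14]
1 → replaces 2 → [1, 4, 9, 14]
10 → replaces 14 → [1, 4, 9, 10]
12 → extends → [1, 4, 9, 10, 12]
6 → replaces 9 → [1, 4, 6, 10, 12]
Longest non-decreasing subsequence has length 5, so deletions = 14 − 5 = 9.

9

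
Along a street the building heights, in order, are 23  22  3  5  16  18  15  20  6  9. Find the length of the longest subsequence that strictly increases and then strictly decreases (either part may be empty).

inc[i] = longest strictly increasing subsequence ending at i; dec[i] = longest strictly decreasing subsequence starting at i:
i:      1  2  3  4  5  6  7  8  9 10
a[i]:  23 22  3  5 16 18 15 20  6  9
inc:    1  1  1  2  3  4  3  5  3  4
dec:    5  4  1  1  3  3  2  2  1  1
Best peak at i=6 (value 18): inc=4, dec=3, length 4+3−1 = 6.

6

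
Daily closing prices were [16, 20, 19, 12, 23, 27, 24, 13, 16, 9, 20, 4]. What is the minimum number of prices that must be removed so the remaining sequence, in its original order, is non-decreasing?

Fewest deletions = n − (longest non-decreasing subsequence).
Patience tails:
16 → extends → [16]
20 → extends → [16, 20]
19 → replaces 20 → [16, 19]
12 → replaces 16 → [12, 19]
23 → extends → [12, 19, 23]
27 → extends → [12, 19, 23, 27]
24 → replaces 27 → [12, 19, 23, 24]
13 → replaces 19 → [12, 13, 23, 24]
16 → replaces 23 → [12, 13, 16, 24]
9 → replaces 12 → [9, 13, 16, 24]
20 → replaces 24 → [9, 13, 16, 20]
4 → replaces 9 → [4, 13, 16, 20]
Longest non-decreasing subsequence has length 4, so deletions = 12 − 4 = 8.

8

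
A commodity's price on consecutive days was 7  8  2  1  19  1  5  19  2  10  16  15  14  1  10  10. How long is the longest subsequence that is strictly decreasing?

5

Negate each value so 'decreasing' becomes 'increasing', then run patience tails on the negated sequence:
-7 → extends → [-7]
-8 → replaces -7 → [-8]
-2 → extends → [-8, -2]
-1 → extends → [-8, -2, -1]
-19 → replaces -8 → [-19, -2, -1]
-1 → already a tail → [-19, -2, -1]
-5 → replaces -2 → [-19, -5, -1]
-19 → already a tail → [-19, -5, -1]
-2 → replaces -1 → [-19, -5, -2]
-10 → replaces -5 → [-19, -10, -2]
-16 → replaces -10 → [-19, -16, -2]
-15 → replaces -2 → [-19, -16, -15]
-14 → extends → [-19, -16, -15, -14]
-1 → extends → [-19, -16, -15, -14, -1]
-10 → replaces -1 → [-19, -16, -15, -14, -10]
-10 → already a tail → [-19, -16, -15, -14, -10]
Five tails, so the longest strictly decreasing subsequence of the original has length 5.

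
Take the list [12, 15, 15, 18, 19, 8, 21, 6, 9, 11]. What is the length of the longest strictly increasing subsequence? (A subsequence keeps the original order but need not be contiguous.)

Track the smallest tail for each achievable length (strict):
12 → extends → [12]
15 → extends → [12, 15]
15 → already a tail → [12, 15]
18 → extends → [12, 15, 18]
19 → extends → [12, 15, 18, 19]
8 → replaces 12 → [8, 15, 18, 19]
21 → extends → [8, 15, 18, 19, 21]
6 → replaces 8 → [6, 15, 18, 19, 21]
9 → replaces 15 → [6, 9, 18, 19, 21]
11 → replaces 18 → [6, 9, 11, 19, 21]
Five tails, so the longest strictly increasing subsequence has length 5 (e.g. 12, 15, 18, 19, 21).

5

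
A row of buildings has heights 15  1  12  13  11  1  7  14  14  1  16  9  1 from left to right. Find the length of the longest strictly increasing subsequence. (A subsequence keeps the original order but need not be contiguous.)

Track the smallest tail for each achievable length (strict):
15 → extends → [15]
1 → replaces 15 → [1]
12 → extends → [1, 12]
13 → extends → [1, 12, 13]
11 → replaces 12 → [1, 11, 13]
1 → already a tail → [1, 11, 13]
7 → replaces 11 → [1, 7, 13]
14 → extends → [1, 7, 13, 14]
14 → already a tail → [1, 7, 13, 14]
1 → already a tail → [1, 7, 13, 14]
16 → extends → [1, 7, 13, 14, 16]
9 → replaces 13 → [1, 7, 9, 14, 16]
1 → already a tail → [1, 7, 9, 14, 16]
Five tails, so the longest strictly increasing subsequence has length 5 (e.g. 1, 12, 13, 14, 16).

5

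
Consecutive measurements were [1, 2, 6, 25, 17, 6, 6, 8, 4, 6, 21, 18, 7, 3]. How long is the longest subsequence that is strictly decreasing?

5

Negate each value so 'decreasing' becomes 'increasing', then run patience tails on the negated sequence:
-1 → extends → [-1]
-2 → replaces -1 → [-2]
-6 → replaces -2 → [-6]
-25 → replaces -6 → [-25]
-17 → extends → [-25, -17]
-6 → extends → [-25, -17, -6]
-6 → already a tail → [-25, -17, -6]
-8 → replaces -6 → [-25, -17, -8]
-4 → extends → [-25, -17, -8, -4]
-6 → replaces -4 → [-25, -17, -8, -6]
-21 → replaces -17 → [-25, -21, -8, -6]
-18 → replaces -8 → [-25, -21, -18, -6]
-7 → replaces -6 → [-25, -21, -18, -7]
-3 → extends → [-25, -21, -18, -7, -3]
Five tails, so the longest strictly decreasing subsequence of the original has length 5.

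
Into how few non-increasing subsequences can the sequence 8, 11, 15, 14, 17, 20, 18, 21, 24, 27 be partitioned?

Place each on the leftmost legal pile:
8 → new pile 1 (tops now [8])
11 → new pile 2 (tops now [8, 11])
15 → new pile 3 (tops now [8, 11, 15])
14 → pile 3 (tops now [8, 11, 14])
17 → new pile 4 (tops now [8, 11, 14, 17])
20 → new pile 5 (tops now [8, 11, 14, 17, 20])
18 → pile 5 (tops now [8, 11, 14, 17, 18])
21 → new pile 6 (tops now [8, 11, 14, 17, 18, 21])
24 → new pile 7 (tops now [8, 11, 14, 17, 18, 21, 24])
27 → new pile 8 (tops now [8, 11, 14, 17, 18, 21, 24, 27])
Eight piles.

8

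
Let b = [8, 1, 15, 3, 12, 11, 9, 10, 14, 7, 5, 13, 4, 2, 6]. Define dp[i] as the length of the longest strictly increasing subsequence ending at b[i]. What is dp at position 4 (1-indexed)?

2

dp[i] = 1 + max{dp[j] : j<i, b[j]<b[i]} (or 1 if no such j):
i:      1  2  3  4  5  6  7  8  9 10 11 12 13 14 15
b[i]:   8  1 15  3 12 11  9 10 14  7  5 13  4  2  6
dp:     1  1  2  2  3  3  3  4  5  3  3  5  3  2  4
At index 4 the value is 2.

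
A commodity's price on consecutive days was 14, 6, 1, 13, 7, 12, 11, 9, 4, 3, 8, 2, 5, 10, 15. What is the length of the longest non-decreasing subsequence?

5

Track the smallest tail for each achievable length (allowing ties):
14 → extends → [14]
6 → replaces 14 → [6]
1 → replaces 6 → [1]
13 → extends → [1, 13]
7 → replaces 13 → [1, 7]
12 → extends → [1, 7, 12]
11 → replaces 12 → [1, 7, 11]
9 → replaces 11 → [1, 7, 9]
4 → replaces 7 → [1, 4, 9]
3 → replaces 4 → [1, 3, 9]
8 → replaces 9 → [1, 3, 8]
2 → replaces 3 → [1, 2, 8]
5 → replaces 8 → [1, 2, 5]
10 → extends → [1, 2, 5, 10]
15 → extends → [1, 2, 5, 10, 15]
Five tails, so the longest non-decreasing subsequence has length 5 (e.g. 6, 7, 9, 10, 15).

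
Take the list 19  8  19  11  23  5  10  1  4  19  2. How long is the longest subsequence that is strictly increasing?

3

Track the smallest tail for each achievable length (strict):
19 → extends → [19]
8 → replaces 19 → [8]
19 → extends → [8, 19]
11 → replaces 19 → [8, 11]
23 → extends → [8, 11, 23]
5 → replaces 8 → [5, 11, 23]
10 → replaces 11 → [5, 10, 23]
1 → replaces 5 → [1, 10, 23]
4 → replaces 10 → [1, 4, 23]
19 → replaces 23 → [1, 4, 19]
2 → replaces 4 → [1, 2, 19]
Three tails, so the longest strictly increasing subsequence has length 3 (e.g. 8, 19, 23).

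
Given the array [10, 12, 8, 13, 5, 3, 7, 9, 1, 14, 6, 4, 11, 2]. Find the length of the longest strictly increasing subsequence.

4

Let dp[i] be the length of the longest such subsequence ending at index i:
i:      1  2  3  4  5  6  7  8  9 10 11 12 13 14
a[i]:  10 12  8 13  5  3  7  9  1 14  6  4 11  2
dp:     1  2  1  3  1  1  2  3  1  4  2  2  4  2
Maximum dp value is 4.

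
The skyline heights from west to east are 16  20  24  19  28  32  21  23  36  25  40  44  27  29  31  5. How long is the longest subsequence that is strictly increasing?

8

Track the smallest tail for each achievable length (strict):
16 → extends → [16]
20 → extends → [16, 20]
24 → extends → [16, 20, 24]
19 → replaces 20 → [16, 19, 24]
28 → extends → [16, 19, 24, 28]
32 → extends → [16, 19, 24, 28, 32]
21 → replaces 24 → [16, 19, 21, 28, 32]
23 → replaces 28 → [16, 19, 21, 23, 32]
36 → extends → [16, 19, 21, 23, 32, 36]
25 → replaces 32 → [16, 19, 21, 23, 25, 36]
40 → extends → [16, 19, 21, 23, 25, 36, 40]
44 → extends → [16, 19, 21, 23, 25, 36, 40, 44]
27 → replaces 36 → [16, 19, 21, 23, 25, 27, 40, 44]
29 → replaces 40 → [16, 19, 21, 23, 25, 27, 29, 44]
31 → replaces 44 → [16, 19, 21, 23, 25, 27, 29, 31]
5 → replaces 16 → [5, 19, 21, 23, 25, 27, 29, 31]
Eight tails, so the longest strictly increasing subsequence has length 8 (e.g. 16, 20, 24, 28, 32, 36, 40, 44).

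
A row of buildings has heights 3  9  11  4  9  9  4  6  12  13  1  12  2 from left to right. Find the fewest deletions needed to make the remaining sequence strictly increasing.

8

Fewest deletions = n − (longest strictly increasing subsequence).
i:      1  2  3  4  5  6  7  8  9 10 11 12 13
a[i]:   3  9 11  4  9  9  4  6 12 13  1 12  2
dp:     1  2  3  2  3  3  2  3  4  5  1  4  2
max dp = 5, so deletions = 13 − 5 = 8.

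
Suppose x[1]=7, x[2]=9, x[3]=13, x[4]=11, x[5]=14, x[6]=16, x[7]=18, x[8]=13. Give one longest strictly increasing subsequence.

Patience tails give the LIS length; then backtrack through the dp parents:
7 → extends → [7]
9 → extends → [7, 9]
13 → extends → [7, 9, 13]
11 → replaces 13 → [7, 9, 11]
14 → extends → [7, 9, 11, 14]
16 → extends → [7, 9, 11, 14, 16]
18 → extends → [7, 9, 11, 14, 16, 18]
13 → replaces 14 → [7, 9, 11, 13, 16, 18]
Length 6; one witness is 7, 9, 13, 14, 16, 18.

7, 9, 13, 14, 16, 18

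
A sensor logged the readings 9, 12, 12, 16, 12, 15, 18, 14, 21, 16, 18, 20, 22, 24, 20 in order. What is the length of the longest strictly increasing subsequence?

Track the smallest tail for each achievable length (strict):
9 → extends → [9]
12 → extends → [9, 12]
12 → already a tail → [9, 12]
16 → extends → [9, 12, 16]
12 → already a tail → [9, 12, 16]
15 → replaces 16 → [9, 12, 15]
18 → extends → [9, 12, 15, 18]
14 → replaces 15 → [9, 12, 14, 18]
21 → extends → [9, 12, 14, 18, 21]
16 → replaces 18 → [9, 12, 14, 16, 21]
18 → replaces 21 → [9, 12, 14, 16, 18]
20 → extends → [9, 12, 14, 16, 18, 20]
22 → extends → [9, 12, 14, 16, 18, 20, 22]
24 → extends → [9, 12, 14, 16, 18, 20, 22, 24]
20 → already a tail → [9, 12, 14, 16, 18, 20, 22, 24]
Eight tails, so the longest strictly increasing subsequence has length 8 (e.g. 9, 12, 15, 16, 18, 20, 22, 24).

8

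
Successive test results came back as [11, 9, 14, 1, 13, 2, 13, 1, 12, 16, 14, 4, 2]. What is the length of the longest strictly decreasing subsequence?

5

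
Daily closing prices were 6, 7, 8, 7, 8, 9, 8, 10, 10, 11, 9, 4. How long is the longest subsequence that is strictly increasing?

Track the smallest tail for each achievable length (strict):
6 → extends → [6]
7 → extends → [6, 7]
8 → extends → [6, 7, 8]
7 → already a tail → [6, 7, 8]
8 → already a tail → [6, 7, 8]
9 → extends → [6, 7, 8, 9]
8 → already a tail → [6, 7, 8, 9]
10 → extends → [6, 7, 8, 9, 10]
10 → already a tail → [6, 7, 8, 9, 10]
11 → extends → [6, 7, 8, 9, 10, 11]
9 → already a tail → [6, 7, 8, 9, 10, 11]
4 → replaces 6 → [4, 7, 8, 9, 10, 11]
Six tails, so the longest strictly increasing subsequence has length 6 (e.g. 6, 7, 8, 9, 10, 11).

6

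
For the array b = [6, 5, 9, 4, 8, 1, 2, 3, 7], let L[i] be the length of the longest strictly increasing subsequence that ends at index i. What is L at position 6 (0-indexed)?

dp[i] = 1 + max{dp[j] : j<i, b[j]<b[i]} (or 1 if no such j):
i:     0 1 2 3 4 5 6 7 8
b[i]:  6 5 9 4 8 1 2 3 7
dp:    1 1 2 1 2 1 2 3 4
At index 6 the value is 2.

2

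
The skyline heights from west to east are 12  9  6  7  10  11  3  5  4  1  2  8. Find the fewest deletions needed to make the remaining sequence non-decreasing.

8

Fewest deletions = n − (longest non-decreasing subsequence).
Patience tails:
12 → extends → [12]
9 → replaces 12 → [9]
6 → replaces 9 → [6]
7 → extends → [6, 7]
10 → extends → [6, 7, 10]
11 → extends → [6, 7, 10, 11]
3 → replaces 6 → [3, 7, 10, 11]
5 → replaces 7 → [3, 5, 10, 11]
4 → replaces 5 → [3, 4, 10, 11]
1 → replaces 3 → [1, 4, 10, 11]
2 → replaces 4 → [1, 2, 10, 11]
8 → replaces 10 → [1, 2, 8, 11]
Longest non-decreasing subsequence has length 4, so deletions = 12 − 4 = 8.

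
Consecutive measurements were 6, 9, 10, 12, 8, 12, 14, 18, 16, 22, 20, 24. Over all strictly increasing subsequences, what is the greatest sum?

115

Let S[i] be the best sum of a strictly increasing subsequence ending at i:
i:       1   2   3   4   5   6   7   8   9  10  11  12
a[i]:    6   9  10  12   8  12  14  18  16  22  20  24
S:       6  15  25  37  14  37  51  69  67  91  89 115
Maximum is 115 (e.g. 6 + 9 + 10 + 12 + 14 + 18 + 22 + 24).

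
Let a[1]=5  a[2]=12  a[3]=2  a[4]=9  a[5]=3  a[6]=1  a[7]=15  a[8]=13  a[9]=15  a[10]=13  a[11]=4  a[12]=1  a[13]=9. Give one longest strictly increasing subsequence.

5, 12, 13, 15

Patience tails give the LIS length; then backtrack through the dp parents:
5 → extends → [5]
12 → extends → [5, 12]
2 → replaces 5 → [2, 12]
9 → replaces 12 → [2, 9]
3 → replaces 9 → [2, 3]
1 → replaces 2 → [1, 3]
15 → extends → [1, 3, 15]
13 → replaces 15 → [1, 3, 13]
15 → extends → [1, 3, 13, 15]
13 → already a tail → [1, 3, 13, 15]
4 → replaces 13 → [1, 3, 4, 15]
1 → already a tail → [1, 3, 4, 15]
9 → replaces 15 → [1, 3, 4, 9]
Length 4; one witness is 5, 12, 13, 15.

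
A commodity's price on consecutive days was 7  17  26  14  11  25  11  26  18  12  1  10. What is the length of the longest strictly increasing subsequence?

4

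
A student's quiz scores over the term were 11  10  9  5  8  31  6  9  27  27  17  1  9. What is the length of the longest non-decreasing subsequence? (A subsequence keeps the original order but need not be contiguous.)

5

Track the smallest tail for each achievable length (allowing ties):
11 → extends → [11]
10 → replaces 11 → [10]
9 → replaces 10 → [9]
5 → replaces 9 → [5]
8 → extends → [5, 8]
31 → extends → [5, 8, 31]
6 → replaces 8 → [5, 6, 31]
9 → replaces 31 → [5, 6, 9]
27 → extends → [5, 6, 9, 27]
27 → extends → [5, 6, 9, 27, 27]
17 → replaces 27 → [5, 6, 9, 17, 27]
1 → replaces 5 → [1, 6, 9, 17, 27]
9 → replaces 17 → [1, 6, 9, 9, 27]
Five tails, so the longest non-decreasing subsequence has length 5 (e.g. 5, 8, 9, 27, 27).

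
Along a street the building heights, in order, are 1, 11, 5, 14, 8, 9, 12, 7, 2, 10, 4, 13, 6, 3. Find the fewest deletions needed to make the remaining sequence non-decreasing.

Fewest deletions = n − (longest non-decreasing subsequence).
i:      1  2  3  4  5  6  7  8  9 10 11 12 13 14
a[i]:   1 11  5 14  8  9 12  7  2 10  4 13  6  3
dp:     1  2  2  3  3  4  5  3  2  5  3  6  4  3
max dp = 6, so deletions = 14 − 6 = 8.

8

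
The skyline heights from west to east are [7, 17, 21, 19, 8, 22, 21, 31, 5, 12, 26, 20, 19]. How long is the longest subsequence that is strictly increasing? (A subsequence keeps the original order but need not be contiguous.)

Track the smallest tail for each achievable length (strict):
7 → extends → [7]
17 → extends → [7, 17]
21 → extends → [7, 17, 21]
19 → replaces 21 → [7, 17, 19]
8 → replaces 17 → [7, 8, 19]
22 → extends → [7, 8, 19, 22]
21 → replaces 22 → [7, 8, 19, 21]
31 → extends → [7, 8, 19, 21, 31]
5 → replaces 7 → [5, 8, 19, 21, 31]
12 → replaces 19 → [5, 8, 12, 21, 31]
26 → replaces 31 → [5, 8, 12, 21, 26]
20 → replaces 21 → [5, 8, 12, 20, 26]
19 → replaces 20 → [5, 8, 12, 19, 26]
Five tails, so the longest strictly increasing subsequence has length 5 (e.g. 7, 17, 21, 22, 31).

5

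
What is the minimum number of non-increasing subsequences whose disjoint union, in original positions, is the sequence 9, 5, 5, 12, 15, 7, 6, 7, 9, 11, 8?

5

Place each on the leftmost legal pile:
9 → new pile 1 (tops now [9])
5 → pile 1 (tops now [5])
5 → pile 1 (tops now [5])
12 → new pile 2 (tops now [5, 12])
15 → new pile 3 (tops now [5, 12, 15])
7 → pile 2 (tops now [5, 7, 15])
6 → pile 2 (tops now [5, 6, 15])
7 → pile 3 (tops now [5, 6, 7])
9 → new pile 4 (tops now [5, 6, 7, 9])
11 → new pile 5 (tops now [5, 6, 7, 9, 11])
8 → pile 4 (tops now [5, 6, 7, 8, 11])
Five piles.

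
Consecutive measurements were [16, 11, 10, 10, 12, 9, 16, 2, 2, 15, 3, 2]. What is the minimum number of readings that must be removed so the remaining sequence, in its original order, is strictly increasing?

Fewest deletions = n − (longest strictly increasing subsequence).
Patience tails:
16 → extends → [16]
11 → replaces 16 → [11]
10 → replaces 11 → [10]
10 → already a tail → [10]
12 → extends → [10, 12]
9 → replaces 10 → [9, 12]
16 → extends → [9, 12, 16]
2 → replaces 9 → [2, 12, 16]
2 → already a tail → [2, 12, 16]
15 → replaces 16 → [2, 12, 15]
3 → replaces 12 → [2, 3, 15]
2 → already a tail → [2, 3, 15]
Longest strictly increasing subsequence has length 3, so deletions = 12 − 3 = 9.

9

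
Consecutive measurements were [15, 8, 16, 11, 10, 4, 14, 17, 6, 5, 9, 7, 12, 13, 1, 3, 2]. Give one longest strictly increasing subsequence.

Patience tails give the LIS length; then backtrack through the dp parents:
15 → extends → [15]
8 → replaces 15 → [8]
16 → extends → [8, 16]
11 → replaces 16 → [8, 11]
10 → replaces 11 → [8, 10]
4 → replaces 8 → [4, 10]
14 → extends → [4, 10, 14]
17 → extends → [4, 10, 14, 17]
6 → replaces 10 → [4, 6, 14, 17]
5 → replaces 6 → [4, 5, 14, 17]
9 → replaces 14 → [4, 5, 9, 17]
7 → replaces 9 → [4, 5, 7, 17]
12 → replaces 17 → [4, 5, 7, 12]
13 → extends → [4, 5, 7, 12, 13]
1 → replaces 4 → [1, 5, 7, 12, 13]
3 → replaces 5 → [1, 3, 7, 12, 13]
2 → replaces 3 → [1, 2, 7, 12, 13]
Length 5; one witness is 4, 6, 9, 12, 13.

4, 6, 9, 12, 13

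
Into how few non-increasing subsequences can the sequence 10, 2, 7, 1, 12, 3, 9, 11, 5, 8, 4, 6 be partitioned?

4

Place each on the leftmost legal pile:
10 → new pile 1 (tops now [10])
2 → pile 1 (tops now [2])
7 → new pile 2 (tops now [2, 7])
1 → pile 1 (tops now [1, 7])
12 → new pile 3 (tops now [1, 7, 12])
3 → pile 2 (tops now [1, 3, 12])
9 → pile 3 (tops now [1, 3, 9])
11 → new pile 4 (tops now [1, 3, 9, 11])
5 → pile 3 (tops now [1, 3, 5, 11])
8 → pile 4 (tops now [1, 3, 5, 8])
4 → pile 3 (tops now [1, 3, 4, 8])
6 → pile 4 (tops now [1, 3, 4, 6])
Four piles.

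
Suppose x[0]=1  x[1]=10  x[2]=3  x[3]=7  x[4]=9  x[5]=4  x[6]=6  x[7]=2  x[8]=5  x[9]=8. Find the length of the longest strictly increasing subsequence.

5

Track the smallest tail for each achievable length (strict):
1 → extends → [1]
10 → extends → [1, 10]
3 → replaces 10 → [1, 3]
7 → extends → [1, 3, 7]
9 → extends → [1, 3, 7, 9]
4 → replaces 7 → [1, 3, 4, 9]
6 → replaces 9 → [1, 3, 4, 6]
2 → replaces 3 → [1, 2, 4, 6]
5 → replaces 6 → [1, 2, 4, 5]
8 → extends → [1, 2, 4, 5, 8]
Five tails, so the longest strictly increasing subsequence has length 5 (e.g. 1, 3, 4, 6, 8).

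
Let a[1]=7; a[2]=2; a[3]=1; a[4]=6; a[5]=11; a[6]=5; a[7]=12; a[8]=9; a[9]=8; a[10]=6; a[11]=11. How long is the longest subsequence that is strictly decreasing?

Let dp[i] be the longest strictly decreasing subsequence ending at i:
i:      1  2  3  4  5  6  7  8  9 10 11
a[i]:   7  2  1  6 11  5 12  9  8  6 11
dp:     1  2  3  2  1  3  1  2  3  4  2
Maximum is 4.

4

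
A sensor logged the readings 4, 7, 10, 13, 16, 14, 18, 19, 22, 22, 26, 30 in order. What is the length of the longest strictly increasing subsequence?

10

Let dp[i] be the length of the longest such subsequence ending at index i:
i:      1  2  3  4  5  6  7  8  9 10 11 12
a[i]:   4  7 10 13 16 14 18 19 22 22 26 30
dp:     1  2  3  4  5  5  6  7  8  8  9 10
Maximum dp value is 10.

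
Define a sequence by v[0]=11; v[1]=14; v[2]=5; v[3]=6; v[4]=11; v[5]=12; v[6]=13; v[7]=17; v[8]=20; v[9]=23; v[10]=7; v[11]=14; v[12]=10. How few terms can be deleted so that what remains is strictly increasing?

5

Fewest deletions = n − (longest strictly increasing subsequence).
i:      0  1  2  3  4  5  6  7  8  9 10 11 12
v[i]:  11 14  5  6 11 12 13 17 20 23  7 14 10
dp:     1  2  1  2  3  4  5  6  7  8  3  6  4
max dp = 8, so deletions = 13 − 8 = 5.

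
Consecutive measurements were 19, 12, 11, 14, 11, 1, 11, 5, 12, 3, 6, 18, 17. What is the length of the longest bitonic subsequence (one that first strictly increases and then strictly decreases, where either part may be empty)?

5

inc[i] = longest strictly increasing subsequence ending at i; dec[i] = longest strictly decreasing subsequence starting at i:
i:      1  2  3  4  5  6  7  8  9 10 11 12 13
a[i]:  19 12 11 14 11  1 11  5 12  3  6 18 17
inc:    1  1  1  2  1  1  2  2  3  2  3  4  4
dec:    5  4  3  4  3  1  3  2  2  1  1  2  1
Best peak at i=1 (value 19): inc=1, dec=5, length 1+5−1 = 5.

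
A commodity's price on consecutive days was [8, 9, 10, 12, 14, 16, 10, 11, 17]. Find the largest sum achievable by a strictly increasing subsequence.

86

Let S[i] be the best sum of a strictly increasing subsequence ending at i:
i:      1  2  3  4  5  6  7  8  9
a[i]:   8  9 10 12 14 16 10 11 17
S:      8 17 27 39 53 69 27 38 86
Maximum is 86 (e.g. 8 + 9 + 10 + 12 + 14 + 16 + 17).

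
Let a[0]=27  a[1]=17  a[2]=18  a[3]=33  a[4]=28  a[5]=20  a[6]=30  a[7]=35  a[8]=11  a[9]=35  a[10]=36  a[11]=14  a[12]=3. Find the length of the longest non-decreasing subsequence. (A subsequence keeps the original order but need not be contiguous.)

7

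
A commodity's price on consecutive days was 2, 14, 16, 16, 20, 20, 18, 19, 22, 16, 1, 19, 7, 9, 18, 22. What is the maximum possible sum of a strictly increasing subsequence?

91

Let S[i] be the best sum of a strictly increasing subsequence ending at i:
i:      1  2  3  4  5  6  7  8  9 10 11 12 13 14 15 16
a[i]:   2 14 16 16 20 20 18 19 22 16  1 19  7  9 18 22
S:      2 16 32 32 52 52 50 69 91 32  1 69  9 18 50 91
Maximum is 91 (e.g. 2 + 14 + 16 + 18 + 19 + 22).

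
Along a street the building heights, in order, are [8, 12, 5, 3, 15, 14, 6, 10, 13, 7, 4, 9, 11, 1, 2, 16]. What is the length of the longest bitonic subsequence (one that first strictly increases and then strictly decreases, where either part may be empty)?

inc[i] = longest strictly increasing subsequence ending at i; dec[i] = longest strictly decreasing subsequence starting at i:
i:      1  2  3  4  5  6  7  8  9 10 11 12 13 14 15 16
a[i]:   8 12  5  3 15 14  6 10 13  7  4  9 11  1  2 16
inc:    1  2  1  1  3  3  2  3  4  3  2  4  5  1  2  6
dec:    4  5  3  2  6  5  3  4  4  3  2  2  2  1  1  1
Best peak at i=5 (value 15): inc=3, dec=6, length 3+6−1 = 8.

8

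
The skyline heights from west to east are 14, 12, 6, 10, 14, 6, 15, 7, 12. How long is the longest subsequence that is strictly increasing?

4

Let dp[i] be the length of the longest such subsequence ending at index i:
i:      1  2  3  4  5  6  7  8  9
a[i]:  14 12  6 10 14  6 15  7 12
dp:     1  1  1  2  3  1  4  2  3
Maximum dp value is 4.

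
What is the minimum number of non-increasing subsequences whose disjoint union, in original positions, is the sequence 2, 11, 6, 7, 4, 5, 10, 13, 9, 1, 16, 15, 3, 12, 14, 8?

6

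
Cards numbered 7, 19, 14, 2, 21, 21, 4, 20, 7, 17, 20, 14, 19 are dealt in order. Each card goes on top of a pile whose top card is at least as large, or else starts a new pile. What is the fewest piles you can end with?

5

The minimum number of non-increasing subsequences covering a sequence equals the length of its longest strictly increasing subsequence.
LIS length is 5 (e.g. 2, 4, 7, 17, 20), so 5 piles are needed.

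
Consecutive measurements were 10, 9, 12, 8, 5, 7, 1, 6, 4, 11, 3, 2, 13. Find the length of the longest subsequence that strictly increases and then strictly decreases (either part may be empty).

8

inc[i] = longest strictly increasing subsequence ending at i; dec[i] = longest strictly decreasing subsequence starting at i:
i:      1  2  3  4  5  6  7  8  9 10 11 12 13
a[i]:  10  9 12  8  5  7  1  6  4 11  3  2 13
inc:    1  1  2  1  1  2  1  2  2  3  2  2  4
dec:    8  7  7  6  4  5  1  4  3  3  2  1  1
Best peak at i=1 (value 10): inc=1, dec=8, length 1+8−1 = 8.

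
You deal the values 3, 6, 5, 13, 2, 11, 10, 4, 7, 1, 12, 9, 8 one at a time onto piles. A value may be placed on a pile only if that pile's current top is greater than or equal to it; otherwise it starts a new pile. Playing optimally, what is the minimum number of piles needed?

4

The minimum number of non-increasing subsequences covering a sequence equals the length of its longest strictly increasing subsequence.
LIS length is 4 (e.g. 3, 6, 11, 12), so 4 piles are needed.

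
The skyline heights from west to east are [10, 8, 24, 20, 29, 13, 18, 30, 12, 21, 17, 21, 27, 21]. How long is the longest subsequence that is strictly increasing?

5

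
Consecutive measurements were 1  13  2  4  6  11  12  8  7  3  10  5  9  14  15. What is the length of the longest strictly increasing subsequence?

8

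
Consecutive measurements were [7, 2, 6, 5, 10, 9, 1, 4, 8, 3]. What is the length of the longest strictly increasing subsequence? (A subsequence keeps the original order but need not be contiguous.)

3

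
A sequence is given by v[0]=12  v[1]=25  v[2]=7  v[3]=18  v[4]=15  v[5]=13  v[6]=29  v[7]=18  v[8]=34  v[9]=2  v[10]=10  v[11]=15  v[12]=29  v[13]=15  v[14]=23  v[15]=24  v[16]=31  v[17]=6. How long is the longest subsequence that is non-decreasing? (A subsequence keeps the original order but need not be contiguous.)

Track the smallest tail for each achievable length (allowing ties):
12 → extends → [12]
25 → extends → [12, 25]
7 → replaces 12 → [7, 25]
18 → replaces 25 → [7, 18]
15 → replaces 18 → [7, 15]
13 → replaces 15 → [7, 13]
29 → extends → [7, 13, 29]
18 → replaces 29 → [7, 13, 18]
34 → extends → [7, 13, 18, 34]
2 → replaces 7 → [2, 13, 18, 34]
10 → replaces 13 → [2, 10, 18, 34]
15 → replaces 18 → [2, 10, 15, 34]
29 → replaces 34 → [2, 10, 15, 29]
15 → replaces 29 → [2, 10, 15, 15]
23 → extends → [2, 10, 15, 15, 23]
24 → extends → [2, 10, 15, 15, 23, 24]
31 → extends → [2, 10, 15, 15, 23, 24, 31]
6 → replaces 10 → [2, 6, 15, 15, 23, 24, 31]
Seven tails, so the longest non-decreasing subsequence has length 7 (e.g. 12, 15, 15, 15, 23, 24, 31).

7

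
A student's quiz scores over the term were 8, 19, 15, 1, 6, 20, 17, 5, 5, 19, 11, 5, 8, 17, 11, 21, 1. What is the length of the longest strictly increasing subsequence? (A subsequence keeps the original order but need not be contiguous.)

Track the smallest tail for each achievable length (strict):
8 → extends → [8]
19 → extends → [8, 19]
15 → replaces 19 → [8, 15]
1 → replaces 8 → [1, 15]
6 → replaces 15 → [1, 6]
20 → extends → [1, 6, 20]
17 → replaces 20 → [1, 6, 17]
5 → replaces 6 → [1, 5, 17]
5 → already a tail → [1, 5, 17]
19 → extends → [1, 5, 17, 19]
11 → replaces 17 → [1, 5, 11, 19]
5 → already a tail → [1, 5, 11, 19]
8 → replaces 11 → [1, 5, 8, 19]
17 → replaces 19 → [1, 5, 8, 17]
11 → replaces 17 → [1, 5, 8, 11]
21 → extends → [1, 5, 8, 11, 21]
1 → already a tail → [1, 5, 8, 11, 21]
Five tails, so the longest strictly increasing subsequence has length 5 (e.g. 8, 15, 17, 19, 21).

5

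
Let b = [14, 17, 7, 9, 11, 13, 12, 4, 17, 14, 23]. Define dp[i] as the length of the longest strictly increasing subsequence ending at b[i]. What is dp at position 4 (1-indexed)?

2

dp[i] = 1 + max{dp[j] : j<i, b[j]<b[i]} (or 1 if no such j):
i:      1  2  3  4  5  6  7  8  9 10 11
b[i]:  14 17  7  9 11 13 12  4 17 14 23
dp:     1  2  1  2  3  4  4  1  5  5  6
At index 4 the value is 2.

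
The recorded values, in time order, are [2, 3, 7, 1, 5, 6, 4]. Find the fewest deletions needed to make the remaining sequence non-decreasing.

3

Fewest deletions = n − (longest non-decreasing subsequence).
i:     1 2 3 4 5 6 7
a[i]:  2 3 7 1 5 6 4
dp:    1 2 3 1 3 4 3
max dp = 4, so deletions = 7 − 4 = 3.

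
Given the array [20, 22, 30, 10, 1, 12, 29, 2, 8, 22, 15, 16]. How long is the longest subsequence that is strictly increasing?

5

Let dp[i] be the length of the longest such subsequence ending at index i:
i:      1  2  3  4  5  6  7  8  9 10 11 12
a[i]:  20 22 30 10  1 12 29  2  8 22 15 16
dp:     1  2  3  1  1  2  3  2  3  4  4  5
Maximum dp value is 5.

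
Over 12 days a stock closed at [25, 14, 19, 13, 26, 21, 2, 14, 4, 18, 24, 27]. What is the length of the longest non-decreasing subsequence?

5

Track the smallest tail for each achievable length (allowing ties):
25 → extends → [25]
14 → replaces 25 → [14]
19 → extends → [14, 19]
13 → replaces 14 → [13, 19]
26 → extends → [13, 19, 26]
21 → replaces 26 → [13, 19, 21]
2 → replaces 13 → [2, 19, 21]
14 → replaces 19 → [2, 14, 21]
4 → replaces 14 → [2, 4, 21]
18 → replaces 21 → [2, 4, 18]
24 → extends → [2, 4, 18, 24]
27 → extends → [2, 4, 18, 24, 27]
Five tails, so the longest non-decreasing subsequence has length 5 (e.g. 14, 19, 21, 24, 27).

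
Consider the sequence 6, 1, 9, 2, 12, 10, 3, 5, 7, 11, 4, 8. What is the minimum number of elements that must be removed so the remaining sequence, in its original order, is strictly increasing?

Fewest deletions = n − (longest strictly increasing subsequence).
i:      1  2  3  4  5  6  7  8  9 10 11 12
a[i]:   6  1  9  2 12 10  3  5  7 11  4  8
dp:     1  1  2  2  3  3  3  4  5  6  4  6
max dp = 6, so deletions = 12 − 6 = 6.

6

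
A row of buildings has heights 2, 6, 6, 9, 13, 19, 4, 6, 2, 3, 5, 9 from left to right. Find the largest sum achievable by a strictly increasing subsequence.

49

Let S[i] be the best sum of a strictly increasing subsequence ending at i:
i:      1  2  3  4  5  6  7  8  9 10 11 12
a[i]:   2  6  6  9 13 19  4  6  2  3  5  9
S:      2  8  8 17 30 49  6 12  2  5 11 21
Maximum is 49 (e.g. 2 + 6 + 9 + 13 + 19).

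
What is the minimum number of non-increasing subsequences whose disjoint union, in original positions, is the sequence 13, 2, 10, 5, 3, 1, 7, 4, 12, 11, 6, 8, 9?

Place each on the leftmost legal pile:
13 → new pile 1 (tops now [13])
2 → pile 1 (tops now [2])
10 → new pile 2 (tops now [2, 10])
5 → pile 2 (tops now [2, 5])
3 → pile 2 (tops now [2, 3])
1 → pile 1 (tops now [1, 3])
7 → new pile 3 (tops now [1, 3, 7])
4 → pile 3 (tops now [1, 3, 4])
12 → new pile 4 (tops now [1, 3, 4, 12])
11 → pile 4 (tops now [1, 3, 4, 11])
6 → pile 4 (tops now [1, 3, 4, 6])
8 → new pile 5 (tops now [1, 3, 4, 6, 8])
9 → new pile 6 (tops now [1, 3, 4, 6, 8, 9])
Six piles.

6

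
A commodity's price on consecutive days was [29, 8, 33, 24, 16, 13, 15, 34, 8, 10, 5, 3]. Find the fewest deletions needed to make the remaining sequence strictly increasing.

Fewest deletions = n − (longest strictly increasing subsequence).
Patience tails:
29 → extends → [29]
8 → replaces 29 → [8]
33 → extends → [8, 33]
24 → replaces 33 → [8, 24]
16 → replaces 24 → [8, 16]
13 → replaces 16 → [8, 13]
15 → extends → [8, 13, 15]
34 → extends → [8, 13, 15, 34]
8 → already a tail → [8, 13, 15, 34]
10 → replaces 13 → [8, 10, 15, 34]
5 → replaces 8 → [5, 10, 15, 34]
3 → replaces 5 → [3, 10, 15, 34]
Longest strictly increasing subsequence has length 4, so deletions = 12 − 4 = 8.

8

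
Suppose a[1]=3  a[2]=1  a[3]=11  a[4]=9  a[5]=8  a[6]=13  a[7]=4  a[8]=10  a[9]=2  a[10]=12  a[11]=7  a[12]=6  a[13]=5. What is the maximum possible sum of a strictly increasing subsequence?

34

Let S[i] be the best sum of a strictly increasing subsequence ending at i:
i:      1  2  3  4  5  6  7  8  9 10 11 12 13
a[i]:   3  1 11  9  8 13  4 10  2 12  7  6  5
S:      3  1 14 12 11 27  7 22  3 34 14 13 12
Maximum is 34 (e.g. 3 + 9 + 10 + 12).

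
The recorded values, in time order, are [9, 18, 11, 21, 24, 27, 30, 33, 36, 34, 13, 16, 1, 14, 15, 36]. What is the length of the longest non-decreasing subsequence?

9

Track the smallest tail for each achievable length (allowing ties):
9 → extends → [9]
18 → extends → [9, 18]
11 → replaces 18 → [9, 11]
21 → extends → [9, 11, 21]
24 → extends → [9, 11, 21, 24]
27 → extends → [9, 11, 21, 24, 27]
30 → extends → [9, 11, 21, 24, 27, 30]
33 → extends → [9, 11, 21, 24, 27, 30, 33]
36 → extends → [9, 11, 21, 24, 27, 30, 33, 36]
34 → replaces 36 → [9, 11, 21, 24, 27, 30, 33, 34]
13 → replaces 21 → [9, 11, 13, 24, 27, 30, 33, 34]
16 → replaces 24 → [9, 11, 13, 16, 27, 30, 33, 34]
1 → replaces 9 → [1, 11, 13, 16, 27, 30, 33, 34]
14 → replaces 16 → [1, 11, 13, 14, 27, 30, 33, 34]
15 → replaces 27 → [1, 11, 13, 14, 15, 30, 33, 34]
36 → extends → [1, 11, 13, 14, 15, 30, 33, 34, 36]
Nine tails, so the longest non-decreasing subsequence has length 9 (e.g. 9, 18, 21, 24, 27, 30, 33, 36, 36).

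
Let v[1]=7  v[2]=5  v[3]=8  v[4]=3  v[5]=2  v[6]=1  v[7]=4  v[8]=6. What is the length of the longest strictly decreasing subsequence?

Negate each value so 'decreasing' becomes 'increasing', then run patience tails on the negated sequence:
-7 → extends → [-7]
-5 → extends → [-7, -5]
-8 → replaces -7 → [-8, -5]
-3 → extends → [-8, -5, -3]
-2 → extends → [-8, -5, -3, -2]
-1 → extends → [-8, -5, -3, -2, -1]
-4 → replaces -3 → [-8, -5, -4, -2, -1]
-6 → replaces -5 → [-8, -6, -4, -2, -1]
Five tails, so the longest strictly decreasing subsequence of the original has length 5.

5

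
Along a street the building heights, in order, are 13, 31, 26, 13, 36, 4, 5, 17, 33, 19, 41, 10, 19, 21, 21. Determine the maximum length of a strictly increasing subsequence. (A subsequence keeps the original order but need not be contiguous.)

Track the smallest tail for each achievable length (strict):
13 → extends → [13]
31 → extends → [13, 31]
26 → replaces 31 → [13, 26]
13 → already a tail → [13, 26]
36 → extends → [13, 26, 36]
4 → replaces 13 → [4, 26, 36]
5 → replaces 26 → [4, 5, 36]
17 → replaces 36 → [4, 5, 17]
33 → extends → [4, 5, 17, 33]
19 → replaces 33 → [4, 5, 17, 19]
41 → extends → [4, 5, 17, 19, 41]
10 → replaces 17 → [4, 5, 10, 19, 41]
19 → already a tail → [4, 5, 10, 19, 41]
21 → replaces 41 → [4, 5, 10, 19, 21]
21 → already a tail → [4, 5, 10, 19, 21]
Five tails, so the longest strictly increasing subsequence has length 5 (e.g. 4, 5, 17, 33, 41).

5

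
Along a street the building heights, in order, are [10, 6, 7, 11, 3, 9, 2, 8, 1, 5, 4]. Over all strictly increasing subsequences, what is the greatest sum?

Let S[i] be the best sum of a strictly increasing subsequence ending at i:
i:      1  2  3  4  5  6  7  8  9 10 11
a[i]:  10  6  7 11  3  9  2  8  1  5  4
S:     10  6 13 24  3 22  2 21  1  8  7
Maximum is 24 (e.g. 6 + 7 + 11).

24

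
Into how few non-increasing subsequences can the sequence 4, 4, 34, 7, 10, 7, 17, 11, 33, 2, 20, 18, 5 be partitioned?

5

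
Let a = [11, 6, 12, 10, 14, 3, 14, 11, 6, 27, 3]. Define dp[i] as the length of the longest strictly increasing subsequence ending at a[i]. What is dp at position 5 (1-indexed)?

dp[i] = 1 + max{dp[j] : j<i, a[j]<a[i]} (or 1 if no such j):
i:      1  2  3  4  5  6  7  8  9 10 11
a[i]:  11  6 12 10 14  3 14 11  6 27  3
dp:     1  1  2  2  3  1  3  3  2  4  1
At index 5 the value is 3.

3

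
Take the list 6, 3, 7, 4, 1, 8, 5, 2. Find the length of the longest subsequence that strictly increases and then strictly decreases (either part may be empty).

inc[i] = longest strictly increasing subsequence ending at i; dec[i] = longest strictly decreasing subsequence starting at i:
i:     1 2 3 4 5 6 7 8
a[i]:  6 3 7 4 1 8 5 2
inc:   1 1 2 2 1 3 3 2
dec:   3 2 3 2 1 3 2 1
Best peak at i=6 (value 8): inc=3, dec=3, length 3+3−1 = 5.

5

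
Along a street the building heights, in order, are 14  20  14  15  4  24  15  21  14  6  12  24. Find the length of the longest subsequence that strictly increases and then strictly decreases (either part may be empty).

6

inc[i] = longest strictly increasing subsequence ending at i; dec[i] = longest strictly decreasing subsequence starting at i:
i:      1  2  3  4  5  6  7  8  9 10 11 12
a[i]:  14 20 14 15  4 24 15 21 14  6 12 24
inc:    1  2  1  2  1  3  2  3  2  2  3  4
dec:    2  4  2  3  1  4  3  3  2  1  1  1
Best peak at i=6 (value 24): inc=3, dec=4, length 3+4−1 = 6.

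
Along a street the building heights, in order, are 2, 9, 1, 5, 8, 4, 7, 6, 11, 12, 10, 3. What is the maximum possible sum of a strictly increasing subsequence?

38

Let S[i] be the best sum of a strictly increasing subsequence ending at i:
i:      1  2  3  4  5  6  7  8  9 10 11 12
a[i]:   2  9  1  5  8  4  7  6 11 12 10  3
S:      2 11  1  7 15  6 14 13 26 38 25  5
Maximum is 38 (e.g. 2 + 5 + 8 + 11 + 12).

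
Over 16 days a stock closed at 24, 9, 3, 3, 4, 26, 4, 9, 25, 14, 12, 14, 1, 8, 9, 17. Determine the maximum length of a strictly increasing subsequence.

6

Let dp[i] be the length of the longest such subsequence ending at index i:
i:      1  2  3  4  5  6  7  8  9 10 11 12 13 14 15 16
a[i]:  24  9  3  3  4 26  4  9 25 14 12 14  1  8  9 17
dp:     1  1  1  1  2  3  2  3  4  4  4  5  1  3  4  6
Maximum dp value is 6.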